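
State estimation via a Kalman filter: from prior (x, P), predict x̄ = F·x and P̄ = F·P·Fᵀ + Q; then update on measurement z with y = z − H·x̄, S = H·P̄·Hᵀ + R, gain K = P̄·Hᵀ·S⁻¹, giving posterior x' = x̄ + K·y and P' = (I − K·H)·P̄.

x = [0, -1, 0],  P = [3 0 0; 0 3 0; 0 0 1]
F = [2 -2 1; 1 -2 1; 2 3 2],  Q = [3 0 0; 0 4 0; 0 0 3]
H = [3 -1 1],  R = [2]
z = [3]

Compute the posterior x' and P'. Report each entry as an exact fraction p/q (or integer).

x̄ = F·x = [2, 2, -3]
P̄ = F·P·Fᵀ + Q = [28 19 -4; 19 20 -10; -4 -10 46]
y = z − H·x̄ = [2]
S = H·P̄·Hᵀ + R = [202]
K = P̄·Hᵀ·S⁻¹ = [61/202; 27/202; 22/101]
x' = x̄ + K·y = [263/101, 229/101, -259/101]
P' = (I − K·H)·P̄ = [1935/202 2191/202 -1746/101; 2191/202 3311/202 -1604/101; -1746/101 -1604/101 3678/101]

x' = [263/101, 229/101, -259/101]
P' = [1935/202 2191/202 -1746/101; 2191/202 3311/202 -1604/101; -1746/101 -1604/101 3678/101]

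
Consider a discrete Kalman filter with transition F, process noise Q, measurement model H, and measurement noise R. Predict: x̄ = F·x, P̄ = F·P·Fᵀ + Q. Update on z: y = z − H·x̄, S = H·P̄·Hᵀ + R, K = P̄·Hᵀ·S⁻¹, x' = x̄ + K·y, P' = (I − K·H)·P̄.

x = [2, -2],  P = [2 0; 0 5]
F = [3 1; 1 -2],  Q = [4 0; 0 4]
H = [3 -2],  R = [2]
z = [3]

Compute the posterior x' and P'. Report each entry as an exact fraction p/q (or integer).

x' = [1855/397, 2190/397]
P' = [2798/397 4108/397; 4108/397 6226/397]

x̄ = F·x = [4, 6]
P̄ = F·P·Fᵀ + Q = [27 -4; -4 26]
y = z − H·x̄ = [3]
S = H·P̄·Hᵀ + R = [397]
K = P̄·Hᵀ·S⁻¹ = [89/397; -64/397]
x' = x̄ + K·y = [1855/397, 2190/397]
P' = (I − K·H)·P̄ = [2798/397 4108/397; 4108/397 6226/397]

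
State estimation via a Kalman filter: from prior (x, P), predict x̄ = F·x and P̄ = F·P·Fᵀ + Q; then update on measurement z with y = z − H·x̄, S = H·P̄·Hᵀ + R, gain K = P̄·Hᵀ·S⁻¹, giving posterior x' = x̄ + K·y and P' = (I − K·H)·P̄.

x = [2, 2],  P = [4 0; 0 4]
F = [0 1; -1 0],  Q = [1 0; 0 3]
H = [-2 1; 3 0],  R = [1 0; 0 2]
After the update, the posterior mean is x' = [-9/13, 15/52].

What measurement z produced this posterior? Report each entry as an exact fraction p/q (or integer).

z = [2, -2]

x̄ = F·x = [2, -2]
P̄ = F·P·Fᵀ + Q = [5 0; 0 7]
S = H·P̄·Hᵀ + R = [28 -30; -30 47]
K = P̄·Hᵀ·S⁻¹ = [-5/104 15/52; 329/416 105/208]
x' − x̄ = [-35/13, 119/52] = K·y
y = (KᵀK)⁻¹·Kᵀ·(x' − x̄) = [8, -8]
z = y + H·x̄ = [8, -8] + [-6, 6] = [2, -2]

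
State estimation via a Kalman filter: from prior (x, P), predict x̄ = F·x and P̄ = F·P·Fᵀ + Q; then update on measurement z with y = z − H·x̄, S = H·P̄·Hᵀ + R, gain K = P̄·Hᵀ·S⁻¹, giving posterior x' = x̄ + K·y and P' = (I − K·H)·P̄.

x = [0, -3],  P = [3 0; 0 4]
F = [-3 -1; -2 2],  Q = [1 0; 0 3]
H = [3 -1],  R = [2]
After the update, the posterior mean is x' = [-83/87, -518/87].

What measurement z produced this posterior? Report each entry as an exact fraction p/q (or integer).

z = [3]

x̄ = F·x = [3, -6]
P̄ = F·P·Fᵀ + Q = [32 10; 10 31]
S = H·P̄·Hᵀ + R = [261]
K = P̄·Hᵀ·S⁻¹ = [86/261; -1/261]
x' − x̄ = [-344/87, 4/87] = K·y
y = (KᵀK)⁻¹·Kᵀ·(x' − x̄) = [-12]
z = y + H·x̄ = [-12] + [15] = [3]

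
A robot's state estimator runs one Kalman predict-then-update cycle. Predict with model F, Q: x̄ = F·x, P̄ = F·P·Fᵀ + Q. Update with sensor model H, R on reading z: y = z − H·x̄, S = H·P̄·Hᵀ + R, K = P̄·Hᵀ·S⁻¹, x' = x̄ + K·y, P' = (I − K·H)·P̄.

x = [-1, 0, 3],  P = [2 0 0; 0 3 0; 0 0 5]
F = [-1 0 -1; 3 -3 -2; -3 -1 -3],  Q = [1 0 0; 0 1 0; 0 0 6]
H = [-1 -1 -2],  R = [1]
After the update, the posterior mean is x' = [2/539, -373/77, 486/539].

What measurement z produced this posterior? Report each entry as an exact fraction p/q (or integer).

x̄ = F·x = [-2, -9, -6]
P̄ = F·P·Fᵀ + Q = [8 4 21; 4 66 21; 21 21 72]
S = H·P̄·Hᵀ + R = [539]
K = P̄·Hᵀ·S⁻¹ = [-54/539; -16/77; -186/539]
x' − x̄ = [1080/539, 320/77, 3720/539] = K·y
y = (KᵀK)⁻¹·Kᵀ·(x' − x̄) = [-20]
z = y + H·x̄ = [-20] + [23] = [3]

z = [3]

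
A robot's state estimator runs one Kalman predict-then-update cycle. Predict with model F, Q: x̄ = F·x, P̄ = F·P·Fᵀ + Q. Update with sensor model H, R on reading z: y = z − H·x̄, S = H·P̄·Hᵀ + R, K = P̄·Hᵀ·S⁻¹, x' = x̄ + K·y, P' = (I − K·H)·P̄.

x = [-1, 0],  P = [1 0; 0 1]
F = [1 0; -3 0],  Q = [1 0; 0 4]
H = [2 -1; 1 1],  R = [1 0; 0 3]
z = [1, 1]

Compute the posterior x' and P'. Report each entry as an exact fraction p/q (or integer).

x̄ = F·x = [-1, 3]
P̄ = F·P·Fᵀ + Q = [2 -3; -3 13]
y = z − H·x̄ = [6, -1]
S = H·P̄·Hᵀ + R = [34 -12; -12 12]
K = P̄·Hᵀ·S⁻¹ = [3/11 25/132; -9/22 14/33]
x' = x̄ + K·y = [59/132, 4/33]
P' = (I − K·H)·P̄ = [37/132 19/66; 19/66 65/66]

x' = [59/132, 4/33]
P' = [37/132 19/66; 19/66 65/66]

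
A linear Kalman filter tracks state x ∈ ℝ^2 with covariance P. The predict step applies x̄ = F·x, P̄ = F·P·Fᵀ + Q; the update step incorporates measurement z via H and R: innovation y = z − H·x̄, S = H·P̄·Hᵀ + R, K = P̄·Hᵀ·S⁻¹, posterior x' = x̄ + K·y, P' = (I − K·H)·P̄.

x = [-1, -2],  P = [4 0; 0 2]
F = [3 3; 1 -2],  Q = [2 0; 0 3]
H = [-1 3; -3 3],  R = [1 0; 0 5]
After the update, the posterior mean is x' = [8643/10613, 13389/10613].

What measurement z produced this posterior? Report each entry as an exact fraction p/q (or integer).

x̄ = F·x = [-9, 3]
P̄ = F·P·Fᵀ + Q = [56 0; 0 15]
S = H·P̄·Hᵀ + R = [192 303; 303 644]
K = P̄·Hᵀ·S⁻¹ = [14840/31839 -5096/10613; 5115/10613 -1665/10613]
x' − x̄ = [104160/10613, -18450/10613] = K·y
y = (KᵀK)⁻¹·Kᵀ·(x' − x̄) = [-15, -35]
z = y + H·x̄ = [-15, -35] + [18, 36] = [3, 1]

z = [3, 1]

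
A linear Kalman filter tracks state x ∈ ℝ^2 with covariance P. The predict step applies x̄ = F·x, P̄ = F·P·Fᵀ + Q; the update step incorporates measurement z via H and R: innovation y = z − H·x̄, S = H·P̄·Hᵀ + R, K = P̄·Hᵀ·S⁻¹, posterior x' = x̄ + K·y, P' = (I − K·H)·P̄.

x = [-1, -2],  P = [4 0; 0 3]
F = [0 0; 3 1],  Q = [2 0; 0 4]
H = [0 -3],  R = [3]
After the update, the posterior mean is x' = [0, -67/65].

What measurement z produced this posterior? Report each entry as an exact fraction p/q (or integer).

z = [3]

x̄ = F·x = [0, -5]
P̄ = F·P·Fᵀ + Q = [2 0; 0 43]
S = H·P̄·Hᵀ + R = [390]
K = P̄·Hᵀ·S⁻¹ = [0; -43/130]
x' − x̄ = [0, 258/65] = K·y
y = (KᵀK)⁻¹·Kᵀ·(x' − x̄) = [-12]
z = y + H·x̄ = [-12] + [15] = [3]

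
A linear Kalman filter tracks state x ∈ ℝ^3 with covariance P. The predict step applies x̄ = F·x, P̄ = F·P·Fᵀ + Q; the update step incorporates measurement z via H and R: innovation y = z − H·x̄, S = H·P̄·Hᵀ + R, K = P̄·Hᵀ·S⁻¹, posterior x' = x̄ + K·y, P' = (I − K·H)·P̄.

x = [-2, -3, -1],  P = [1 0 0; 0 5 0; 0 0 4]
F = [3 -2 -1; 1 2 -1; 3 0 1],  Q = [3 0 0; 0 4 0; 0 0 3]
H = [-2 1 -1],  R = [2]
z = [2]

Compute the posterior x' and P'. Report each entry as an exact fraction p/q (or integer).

x̄ = F·x = [1, -7, -7]
P̄ = F·P·Fᵀ + Q = [36 -13 5; -13 29 -1; 5 -1 16]
y = z − H·x̄ = [4]
S = H·P̄·Hᵀ + R = [265]
K = P̄·Hᵀ·S⁻¹ = [-18/53; 56/265; -27/265]
x' = x̄ + K·y = [-19/53, -1631/265, -1963/265]
P' = (I − K·H)·P̄ = [288/53 319/53 -221/53; 319/53 4549/265 1247/265; -221/53 1247/265 3511/265]

x' = [-19/53, -1631/265, -1963/265]
P' = [288/53 319/53 -221/53; 319/53 4549/265 1247/265; -221/53 1247/265 3511/265]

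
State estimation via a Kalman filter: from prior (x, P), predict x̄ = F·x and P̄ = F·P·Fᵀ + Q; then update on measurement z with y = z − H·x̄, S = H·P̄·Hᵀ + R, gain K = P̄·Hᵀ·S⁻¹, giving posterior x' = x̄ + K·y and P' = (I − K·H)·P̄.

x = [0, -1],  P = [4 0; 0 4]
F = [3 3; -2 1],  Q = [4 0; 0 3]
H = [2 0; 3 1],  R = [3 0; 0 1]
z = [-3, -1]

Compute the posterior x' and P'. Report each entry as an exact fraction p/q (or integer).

x' = [-831/719, 6607/2876]
P' = [420/719 -1206/719; -1206/719 49793/8628]

x̄ = F·x = [-3, -1]
P̄ = F·P·Fᵀ + Q = [76 -12; -12 23]
y = z − H·x̄ = [3, 9]
S = H·P̄·Hᵀ + R = [307 432; 432 636]
K = P̄·Hᵀ·S⁻¹ = [280/719 54/719; -804/719 6377/8628]
x' = x̄ + K·y = [-831/719, 6607/2876]
P' = (I − K·H)·P̄ = [420/719 -1206/719; -1206/719 49793/8628]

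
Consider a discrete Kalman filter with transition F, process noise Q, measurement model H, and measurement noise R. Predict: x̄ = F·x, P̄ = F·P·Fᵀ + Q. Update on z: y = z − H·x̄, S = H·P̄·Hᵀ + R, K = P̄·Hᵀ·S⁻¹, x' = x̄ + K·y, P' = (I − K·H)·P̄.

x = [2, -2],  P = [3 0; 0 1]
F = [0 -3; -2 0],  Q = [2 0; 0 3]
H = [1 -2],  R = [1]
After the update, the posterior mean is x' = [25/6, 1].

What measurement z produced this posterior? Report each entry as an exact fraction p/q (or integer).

x̄ = F·x = [6, -4]
P̄ = F·P·Fᵀ + Q = [11 0; 0 15]
S = H·P̄·Hᵀ + R = [72]
K = P̄·Hᵀ·S⁻¹ = [11/72; -5/12]
x' − x̄ = [-11/6, 5] = K·y
y = (KᵀK)⁻¹·Kᵀ·(x' − x̄) = [-12]
z = y + H·x̄ = [-12] + [14] = [2]

z = [2]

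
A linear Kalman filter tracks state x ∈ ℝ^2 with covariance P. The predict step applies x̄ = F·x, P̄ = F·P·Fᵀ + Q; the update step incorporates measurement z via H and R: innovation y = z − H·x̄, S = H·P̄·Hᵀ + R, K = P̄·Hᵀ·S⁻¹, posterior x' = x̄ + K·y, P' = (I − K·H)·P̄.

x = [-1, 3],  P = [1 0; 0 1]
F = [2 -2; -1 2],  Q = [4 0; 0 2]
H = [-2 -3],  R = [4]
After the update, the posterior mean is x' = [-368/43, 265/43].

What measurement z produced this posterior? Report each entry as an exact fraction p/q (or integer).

x̄ = F·x = [-8, 7]
P̄ = F·P·Fᵀ + Q = [12 -6; -6 7]
S = H·P̄·Hᵀ + R = [43]
K = P̄·Hᵀ·S⁻¹ = [-6/43; -9/43]
x' − x̄ = [-24/43, -36/43] = K·y
y = (KᵀK)⁻¹·Kᵀ·(x' − x̄) = [4]
z = y + H·x̄ = [4] + [-5] = [-1]

z = [-1]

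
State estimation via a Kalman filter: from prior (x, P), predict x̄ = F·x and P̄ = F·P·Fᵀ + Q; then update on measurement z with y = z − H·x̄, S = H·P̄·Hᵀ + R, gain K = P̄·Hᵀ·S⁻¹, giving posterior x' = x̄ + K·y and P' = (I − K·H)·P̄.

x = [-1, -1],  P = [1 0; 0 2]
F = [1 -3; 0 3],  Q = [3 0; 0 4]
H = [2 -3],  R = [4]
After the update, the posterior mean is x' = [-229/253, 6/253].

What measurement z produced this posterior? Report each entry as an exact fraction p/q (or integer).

z = [-2]

x̄ = F·x = [2, -3]
P̄ = F·P·Fᵀ + Q = [22 -18; -18 22]
S = H·P̄·Hᵀ + R = [506]
K = P̄·Hᵀ·S⁻¹ = [49/253; -51/253]
x' − x̄ = [-735/253, 765/253] = K·y
y = (KᵀK)⁻¹·Kᵀ·(x' − x̄) = [-15]
z = y + H·x̄ = [-15] + [13] = [-2]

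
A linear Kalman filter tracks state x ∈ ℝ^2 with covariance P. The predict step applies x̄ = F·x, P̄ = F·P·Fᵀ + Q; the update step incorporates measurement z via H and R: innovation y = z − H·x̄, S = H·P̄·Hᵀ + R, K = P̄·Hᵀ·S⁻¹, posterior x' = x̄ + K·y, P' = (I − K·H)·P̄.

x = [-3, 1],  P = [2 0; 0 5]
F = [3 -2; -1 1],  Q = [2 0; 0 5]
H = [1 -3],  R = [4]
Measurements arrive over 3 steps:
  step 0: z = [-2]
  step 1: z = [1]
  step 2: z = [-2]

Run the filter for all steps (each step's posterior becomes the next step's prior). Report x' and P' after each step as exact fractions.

step 0: x̄ = F·x = [-11, 4]
step 0: P̄ = F·P·Fᵀ + Q = [40 -16; -16 12]
step 0: y = z − H·x̄ = [21]
step 0: S = H·P̄·Hᵀ + R = [248]
step 0: K = P̄·Hᵀ·S⁻¹ = [11/31; -13/62]
step 0: x' = x̄ + K·y = [-110/31, -25/62]
step 0: P' = (I − K·H)·P̄ = [272/31 76/31; 76/31 34/31]
step 1: x̄ = F·x = [-305/31, 195/62]
step 1: P̄ = F·P·Fᵀ + Q = [1734/31 -504/31; -504/31 309/31]
step 1: y = z − H·x̄ = [1257/62]
step 1: S = H·P̄·Hᵀ + R = [7663/31]
step 1: K = P̄·Hᵀ·S⁻¹ = [3246/7663; -1431/7663]
step 1: x' = x̄ + K·y = [-9584/7663, -4911/7663]
step 1: P' = (I − K·H)·P̄ = [88746/7663 25254/7663; 25254/7663 10326/7663]
step 2: x̄ = F·x = [-18930/7663, 4673/7663]
step 2: P̄ = F·P·Fᵀ + Q = [552296/7663 -160620/7663; -160620/7663 86879/7663]
step 2: y = z − H·x̄ = [17623/7663]
step 2: S = H·P̄·Hᵀ + R = [2328579/7663]
step 2: K = P̄·Hᵀ·S⁻¹ = [1034156/2328579; -140419/776193]
step 2: x' = x̄ + K·y = [-3374014/2328579, 150404/776193]
step 2: P' = (I − K·H)·P̄ = [28263896/2328579 2680808/776193; 2680808/776193 360276/258731]

step 0: x' = [-110/31, -25/62], P' = [272/31 76/31; 76/31 34/31]
step 1: x' = [-9584/7663, -4911/7663], P' = [88746/7663 25254/7663; 25254/7663 10326/7663]
step 2: x' = [-3374014/2328579, 150404/776193], P' = [28263896/2328579 2680808/776193; 2680808/776193 360276/258731]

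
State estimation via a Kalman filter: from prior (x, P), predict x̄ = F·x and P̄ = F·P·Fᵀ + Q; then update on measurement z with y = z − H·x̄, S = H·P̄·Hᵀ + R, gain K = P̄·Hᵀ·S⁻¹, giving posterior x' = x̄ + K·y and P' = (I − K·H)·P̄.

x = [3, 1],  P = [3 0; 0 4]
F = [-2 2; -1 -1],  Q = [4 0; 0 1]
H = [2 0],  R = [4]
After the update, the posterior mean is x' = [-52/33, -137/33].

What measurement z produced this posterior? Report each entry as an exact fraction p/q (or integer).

z = [-3]

x̄ = F·x = [-4, -4]
P̄ = F·P·Fᵀ + Q = [32 -2; -2 8]
S = H·P̄·Hᵀ + R = [132]
K = P̄·Hᵀ·S⁻¹ = [16/33; -1/33]
x' − x̄ = [80/33, -5/33] = K·y
y = (KᵀK)⁻¹·Kᵀ·(x' − x̄) = [5]
z = y + H·x̄ = [5] + [-8] = [-3]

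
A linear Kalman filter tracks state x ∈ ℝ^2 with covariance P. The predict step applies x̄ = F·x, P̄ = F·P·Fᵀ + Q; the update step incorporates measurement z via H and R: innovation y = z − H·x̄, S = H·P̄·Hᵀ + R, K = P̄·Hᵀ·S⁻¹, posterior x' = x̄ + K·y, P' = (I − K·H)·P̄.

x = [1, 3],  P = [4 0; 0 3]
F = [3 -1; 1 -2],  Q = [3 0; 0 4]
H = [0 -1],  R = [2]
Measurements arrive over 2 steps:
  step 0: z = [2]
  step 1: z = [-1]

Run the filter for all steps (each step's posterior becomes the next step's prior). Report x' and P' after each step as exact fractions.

step 0: x' = [27/11, -25/11], P' = [300/11 18/11; 18/11 20/11]
step 1: x' = [-640/187, 23/17], P' = [14847/187 74/17; 74/17 32/17]

step 0: x̄ = F·x = [0, -5]
step 0: P̄ = F·P·Fᵀ + Q = [42 18; 18 20]
step 0: y = z − H·x̄ = [-3]
step 0: S = H·P̄·Hᵀ + R = [22]
step 0: K = P̄·Hᵀ·S⁻¹ = [-9/11; -10/11]
step 0: x' = x̄ + K·y = [27/11, -25/11]
step 0: P' = (I − K·H)·P̄ = [300/11 18/11; 18/11 20/11]
step 1: x̄ = F·x = [106/11, 7]
step 1: P̄ = F·P·Fᵀ + Q = [2645/11 74; 74 32]
step 1: y = z − H·x̄ = [6]
step 1: S = H·P̄·Hᵀ + R = [34]
step 1: K = P̄·Hᵀ·S⁻¹ = [-37/17; -16/17]
step 1: x' = x̄ + K·y = [-640/187, 23/17]
step 1: P' = (I − K·H)·P̄ = [14847/187 74/17; 74/17 32/17]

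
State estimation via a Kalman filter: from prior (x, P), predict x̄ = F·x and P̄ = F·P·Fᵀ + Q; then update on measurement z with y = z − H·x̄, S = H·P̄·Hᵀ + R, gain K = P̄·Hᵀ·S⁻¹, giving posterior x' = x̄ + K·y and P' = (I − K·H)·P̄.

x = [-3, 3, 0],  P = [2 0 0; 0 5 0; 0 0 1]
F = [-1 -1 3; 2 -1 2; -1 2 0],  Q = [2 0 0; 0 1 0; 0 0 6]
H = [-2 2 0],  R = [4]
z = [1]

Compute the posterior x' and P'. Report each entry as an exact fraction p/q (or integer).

x' = [-209/46, -205/46, 150/23]
P' = [293/23 282/23 -250/23; 282/23 293/23 -256/23; -250/23 -256/23 608/23]

x̄ = F·x = [0, -9, 9]
P̄ = F·P·Fᵀ + Q = [18 7 -8; 7 18 -14; -8 -14 28]
y = z − H·x̄ = [19]
S = H·P̄·Hᵀ + R = [92]
K = P̄·Hᵀ·S⁻¹ = [-11/46; 11/46; -3/23]
x' = x̄ + K·y = [-209/46, -205/46, 150/23]
P' = (I − K·H)·P̄ = [293/23 282/23 -250/23; 282/23 293/23 -256/23; -250/23 -256/23 608/23]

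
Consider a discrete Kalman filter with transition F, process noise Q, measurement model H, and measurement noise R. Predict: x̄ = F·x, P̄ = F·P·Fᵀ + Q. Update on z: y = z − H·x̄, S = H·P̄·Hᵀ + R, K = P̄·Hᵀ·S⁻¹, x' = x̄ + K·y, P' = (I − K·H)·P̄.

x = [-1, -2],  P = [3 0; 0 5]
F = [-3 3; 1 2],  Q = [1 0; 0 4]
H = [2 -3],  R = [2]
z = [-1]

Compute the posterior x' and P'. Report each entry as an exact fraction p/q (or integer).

x̄ = F·x = [-3, -5]
P̄ = F·P·Fᵀ + Q = [73 21; 21 27]
y = z − H·x̄ = [-10]
S = H·P̄·Hᵀ + R = [285]
K = P̄·Hᵀ·S⁻¹ = [83/285; -13/95]
x' = x̄ + K·y = [-337/57, -69/19]
P' = (I − K·H)·P̄ = [13916/285 3074/95; 3074/95 2058/95]

x' = [-337/57, -69/19]
P' = [13916/285 3074/95; 3074/95 2058/95]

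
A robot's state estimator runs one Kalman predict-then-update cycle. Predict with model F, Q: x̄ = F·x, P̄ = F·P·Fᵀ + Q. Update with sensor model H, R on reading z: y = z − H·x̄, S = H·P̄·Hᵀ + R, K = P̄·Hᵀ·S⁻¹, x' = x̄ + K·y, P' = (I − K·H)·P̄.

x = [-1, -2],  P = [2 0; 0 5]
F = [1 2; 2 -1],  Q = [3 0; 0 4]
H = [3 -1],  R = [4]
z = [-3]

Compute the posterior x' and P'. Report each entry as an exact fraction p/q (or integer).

x̄ = F·x = [-5, 0]
P̄ = F·P·Fᵀ + Q = [25 -6; -6 17]
y = z − H·x̄ = [12]
S = H·P̄·Hᵀ + R = [282]
K = P̄·Hᵀ·S⁻¹ = [27/94; -35/282]
x' = x̄ + K·y = [-73/47, -70/47]
P' = (I − K·H)·P̄ = [163/94 381/94; 381/94 3569/282]

x' = [-73/47, -70/47]
P' = [163/94 381/94; 381/94 3569/282]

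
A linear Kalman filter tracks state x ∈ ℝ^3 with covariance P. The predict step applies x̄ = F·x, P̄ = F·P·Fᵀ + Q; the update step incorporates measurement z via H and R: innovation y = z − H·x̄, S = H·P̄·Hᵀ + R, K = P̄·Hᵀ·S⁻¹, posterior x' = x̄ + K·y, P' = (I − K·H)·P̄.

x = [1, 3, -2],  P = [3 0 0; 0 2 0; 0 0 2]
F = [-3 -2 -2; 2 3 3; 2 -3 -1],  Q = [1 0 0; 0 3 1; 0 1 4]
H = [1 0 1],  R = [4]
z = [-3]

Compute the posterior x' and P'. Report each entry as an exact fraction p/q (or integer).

x' = [-53/40, 29/80, -81/40]
P' = [439/20 -567/40 -397/20; -567/40 1271/80 461/40; -397/20 461/40 431/20]

x̄ = F·x = [-5, 5, -5]
P̄ = F·P·Fᵀ + Q = [44 -42 -2; -42 51 -11; -2 -11 36]
y = z − H·x̄ = [7]
S = H·P̄·Hᵀ + R = [80]
K = P̄·Hᵀ·S⁻¹ = [21/40; -53/80; 17/40]
x' = x̄ + K·y = [-53/40, 29/80, -81/40]
P' = (I − K·H)·P̄ = [439/20 -567/40 -397/20; -567/40 1271/80 461/40; -397/20 461/40 431/20]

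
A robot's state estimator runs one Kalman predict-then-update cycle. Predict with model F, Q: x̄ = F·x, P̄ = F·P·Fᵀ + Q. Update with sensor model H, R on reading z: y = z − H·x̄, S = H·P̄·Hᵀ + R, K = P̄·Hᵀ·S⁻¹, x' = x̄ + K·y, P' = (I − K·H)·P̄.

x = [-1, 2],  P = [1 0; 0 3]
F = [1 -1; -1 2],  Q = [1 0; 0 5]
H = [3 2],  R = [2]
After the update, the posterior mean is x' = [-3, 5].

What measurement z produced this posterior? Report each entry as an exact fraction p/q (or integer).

z = [1]

x̄ = F·x = [-3, 5]
P̄ = F·P·Fᵀ + Q = [5 -7; -7 18]
S = H·P̄·Hᵀ + R = [35]
K = P̄·Hᵀ·S⁻¹ = [1/35; 3/7]
x' − x̄ = [0, 0] = K·y
y = (KᵀK)⁻¹·Kᵀ·(x' − x̄) = [0]
z = y + H·x̄ = [0] + [1] = [1]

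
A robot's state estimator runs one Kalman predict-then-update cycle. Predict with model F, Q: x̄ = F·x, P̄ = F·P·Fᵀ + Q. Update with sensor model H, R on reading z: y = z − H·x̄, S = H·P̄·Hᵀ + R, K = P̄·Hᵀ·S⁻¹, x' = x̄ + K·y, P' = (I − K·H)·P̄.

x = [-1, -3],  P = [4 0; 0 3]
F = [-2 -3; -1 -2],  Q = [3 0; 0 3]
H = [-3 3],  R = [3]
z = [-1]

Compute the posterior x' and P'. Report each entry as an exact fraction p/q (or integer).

x' = [11/2, 203/40]
P' = [16 31/2; 31/2 613/40]

x̄ = F·x = [11, 7]
P̄ = F·P·Fᵀ + Q = [46 26; 26 19]
y = z − H·x̄ = [11]
S = H·P̄·Hᵀ + R = [120]
K = P̄·Hᵀ·S⁻¹ = [-1/2; -7/40]
x' = x̄ + K·y = [11/2, 203/40]
P' = (I − K·H)·P̄ = [16 31/2; 31/2 613/40]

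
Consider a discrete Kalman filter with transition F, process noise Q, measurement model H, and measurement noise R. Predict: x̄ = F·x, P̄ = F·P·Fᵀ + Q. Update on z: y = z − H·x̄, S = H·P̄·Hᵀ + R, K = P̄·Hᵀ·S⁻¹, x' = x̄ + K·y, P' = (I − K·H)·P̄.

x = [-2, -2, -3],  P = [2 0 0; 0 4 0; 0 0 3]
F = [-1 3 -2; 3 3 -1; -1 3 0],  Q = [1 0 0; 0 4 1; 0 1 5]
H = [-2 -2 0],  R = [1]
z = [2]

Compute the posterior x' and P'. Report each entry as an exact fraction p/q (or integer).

x̄ = F·x = [2, -9, -4]
P̄ = F·P·Fᵀ + Q = [51 36 38; 36 61 31; 38 31 43]
y = z − H·x̄ = [-12]
S = H·P̄·Hᵀ + R = [737]
K = P̄·Hᵀ·S⁻¹ = [-174/737; -194/737; -138/737]
x' = x̄ + K·y = [3562/737, -4305/737, -1292/737]
P' = (I − K·H)·P̄ = [7311/737 -7224/737 3994/737; -7224/737 7321/737 -3925/737; 3994/737 -3925/737 12647/737]

x' = [3562/737, -4305/737, -1292/737]
P' = [7311/737 -7224/737 3994/737; -7224/737 7321/737 -3925/737; 3994/737 -3925/737 12647/737]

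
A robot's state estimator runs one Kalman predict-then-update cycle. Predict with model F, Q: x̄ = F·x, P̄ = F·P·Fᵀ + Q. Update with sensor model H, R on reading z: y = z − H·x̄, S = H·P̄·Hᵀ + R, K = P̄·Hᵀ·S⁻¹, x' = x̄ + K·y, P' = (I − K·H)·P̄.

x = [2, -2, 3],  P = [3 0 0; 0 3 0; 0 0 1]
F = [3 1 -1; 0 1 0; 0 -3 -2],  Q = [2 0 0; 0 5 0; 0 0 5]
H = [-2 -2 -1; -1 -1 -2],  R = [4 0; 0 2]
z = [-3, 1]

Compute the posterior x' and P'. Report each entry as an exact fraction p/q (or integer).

x̄ = F·x = [1, -2, 0]
P̄ = F·P·Fᵀ + Q = [33 3 -7; 3 8 -9; -7 -9 36]
y = z − H·x̄ = [-5, 0]
S = H·P̄·Hᵀ + R = [164 86; 86 129]
K = P̄·Hᵀ·S⁻¹ = [-151/320 991/6880; -53/320 1133/6880; 5/16 -221/344]
x' = x̄ + K·y = [215/64, -75/64, -25/16]
P' = (I − K·H)·P̄ = [75639/13760 -57003/13760 -565/688; -57003/13760 64591/13760 -303/688; -565/688 -303/688 219/172]

x' = [215/64, -75/64, -25/16]
P' = [75639/13760 -57003/13760 -565/688; -57003/13760 64591/13760 -303/688; -565/688 -303/688 219/172]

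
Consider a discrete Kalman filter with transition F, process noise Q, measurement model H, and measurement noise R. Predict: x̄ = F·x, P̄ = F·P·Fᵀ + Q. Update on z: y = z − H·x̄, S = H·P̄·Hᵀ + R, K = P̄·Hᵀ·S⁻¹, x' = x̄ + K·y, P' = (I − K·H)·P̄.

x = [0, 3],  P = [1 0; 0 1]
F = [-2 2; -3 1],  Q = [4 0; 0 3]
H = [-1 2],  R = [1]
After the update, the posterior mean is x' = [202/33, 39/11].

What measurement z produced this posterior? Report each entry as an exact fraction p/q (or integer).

x̄ = F·x = [6, 3]
P̄ = F·P·Fᵀ + Q = [12 8; 8 13]
S = H·P̄·Hᵀ + R = [33]
K = P̄·Hᵀ·S⁻¹ = [4/33; 6/11]
x' − x̄ = [4/33, 6/11] = K·y
y = (KᵀK)⁻¹·Kᵀ·(x' − x̄) = [1]
z = y + H·x̄ = [1] + [0] = [1]

z = [1]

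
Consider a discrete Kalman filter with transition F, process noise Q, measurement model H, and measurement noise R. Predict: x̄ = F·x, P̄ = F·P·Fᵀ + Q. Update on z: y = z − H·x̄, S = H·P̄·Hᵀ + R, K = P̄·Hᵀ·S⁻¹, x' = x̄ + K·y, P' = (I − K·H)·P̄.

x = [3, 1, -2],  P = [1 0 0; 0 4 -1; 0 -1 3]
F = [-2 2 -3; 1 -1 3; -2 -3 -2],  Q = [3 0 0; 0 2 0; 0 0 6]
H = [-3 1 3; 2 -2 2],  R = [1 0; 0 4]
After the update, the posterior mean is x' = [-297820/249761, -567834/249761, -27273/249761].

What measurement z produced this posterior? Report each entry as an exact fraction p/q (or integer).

z = [1, 2]

x̄ = F·x = [2, -4, -5]
P̄ = F·P·Fᵀ + Q = [62 -46 -7; -46 40 -1; -7 -1 46]
S = H·P̄·Hᵀ + R = [1409 -540; -540 916]
K = P̄·Hᵀ·S⁻¹ = [-30667/249761 73999/499522; 16585/249761 -75333/499522; 46982/249761 49510/249761]
x' − x̄ = [-797342/249761, 431210/249761, 1221532/249761] = K·y
y = (KᵀK)⁻¹·Kᵀ·(x' − x̄) = [26, 0]
z = y + H·x̄ = [26, 0] + [-25, 2] = [1, 2]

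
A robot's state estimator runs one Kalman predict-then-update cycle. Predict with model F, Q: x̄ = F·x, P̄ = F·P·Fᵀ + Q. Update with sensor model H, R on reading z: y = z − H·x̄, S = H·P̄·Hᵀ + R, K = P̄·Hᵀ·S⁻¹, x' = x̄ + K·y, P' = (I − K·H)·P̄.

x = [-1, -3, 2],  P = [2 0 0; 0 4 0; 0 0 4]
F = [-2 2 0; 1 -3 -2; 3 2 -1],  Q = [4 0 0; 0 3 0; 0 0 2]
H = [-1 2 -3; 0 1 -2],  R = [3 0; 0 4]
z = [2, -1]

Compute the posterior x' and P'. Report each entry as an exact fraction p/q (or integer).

x̄ = F·x = [-4, 4, -11]
P̄ = F·P·Fᵀ + Q = [28 -28 4; -28 57 -10; 4 -10 40]
y = z − H·x̄ = [-43, -27]
S = H·P̄·Hᵀ + R = [875 460; 460 261]
K = P̄·Hᵀ·S⁻¹ = [-8496/16775 2532/3355; 9472/16775 -2349/3355; 3816/16775 -2502/3355]
x' = x̄ + K·y = [-43592/16775, -23081/16775, -10843/16775]
P' = (I − K·H)·P̄ = [109844/16775 16792/16775 -16924/16775; 16792/16775 231356/16775 139168/16775; -16924/16775 139168/16775 94604/16775]

x' = [-43592/16775, -23081/16775, -10843/16775]
P' = [109844/16775 16792/16775 -16924/16775; 16792/16775 231356/16775 139168/16775; -16924/16775 139168/16775 94604/16775]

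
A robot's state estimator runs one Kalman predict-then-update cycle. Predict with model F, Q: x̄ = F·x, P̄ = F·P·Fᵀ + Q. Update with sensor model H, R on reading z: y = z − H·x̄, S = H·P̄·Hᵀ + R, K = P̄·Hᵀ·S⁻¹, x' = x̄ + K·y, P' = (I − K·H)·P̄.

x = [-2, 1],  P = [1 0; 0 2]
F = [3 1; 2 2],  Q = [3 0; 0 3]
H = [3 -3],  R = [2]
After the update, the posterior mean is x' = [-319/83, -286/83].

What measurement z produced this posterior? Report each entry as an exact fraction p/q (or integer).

x̄ = F·x = [-5, -2]
P̄ = F·P·Fᵀ + Q = [14 10; 10 15]
S = H·P̄·Hᵀ + R = [83]
K = P̄·Hᵀ·S⁻¹ = [12/83; -15/83]
x' − x̄ = [96/83, -120/83] = K·y
y = (KᵀK)⁻¹·Kᵀ·(x' − x̄) = [8]
z = y + H·x̄ = [8] + [-9] = [-1]

z = [-1]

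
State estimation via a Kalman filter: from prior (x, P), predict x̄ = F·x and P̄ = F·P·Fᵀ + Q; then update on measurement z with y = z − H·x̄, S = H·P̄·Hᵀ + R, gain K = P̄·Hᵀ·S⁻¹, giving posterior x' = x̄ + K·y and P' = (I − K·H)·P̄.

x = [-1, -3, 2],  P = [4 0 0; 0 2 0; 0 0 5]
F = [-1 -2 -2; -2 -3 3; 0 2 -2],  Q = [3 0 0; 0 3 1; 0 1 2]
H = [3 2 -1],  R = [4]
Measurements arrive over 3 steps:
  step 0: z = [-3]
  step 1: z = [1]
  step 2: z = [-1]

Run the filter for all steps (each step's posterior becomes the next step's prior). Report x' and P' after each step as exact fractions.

step 0: x̄ = F·x = [3, 17, -10]
step 0: P̄ = F·P·Fᵀ + Q = [35 -10 12; -10 82 -41; 12 -41 30]
step 0: y = z − H·x̄ = [-56]
step 0: S = H·P̄·Hᵀ + R = [649]
step 0: K = P̄·Hᵀ·S⁻¹ = [73/649; 175/649; -76/649]
step 0: x' = x̄ + K·y = [-2141/649, 1233/649, -2234/649]
step 0: P' = (I − K·H)·P̄ = [17386/649 -19265/649 13336/649; -19265/649 22593/649 -13309/649; 13336/649 -13309/649 13694/649]
step 1: x̄ = F·x = [4143/649, -6119/649, 6934/649]
step 1: P̄ = F·P·Fᵀ + Q = [34293/649 -33353/649 29606/649; -33353/649 246424/649 -246377/649; 29606/649 -246377/649 252918/649]
step 1: y = z − H·x̄ = [672/59]
step 1: S = H·P̄·Hᵀ + R = [177953/59]
step 1: K = P̄·Hᵀ·S⁻¹ = [597/177953; 58106/177953; -59714/177953]
step 1: x' = x̄ + K·y = [12570717/1957483, -11175845/1957483, 13432546/1957483]
step 1: P' = (I − K·H)·P̄ = [103366470/1957483 -107065229/1957483 95942684/1957483; -107065229/1957483 113771364/1957483 -96209623/1957483; 95942684/1957483 -96209623/1957483 98036222/1957483]
step 2: x̄ = F·x = [-17084119/1957483, 48683739/1957483, -49216782/1957483]
step 2: P̄ = F·P·Fᵀ + Q = [142302099/1957483 -352370127/1957483 343075258/1957483; -352370127/1957483 1621284861/1957483 -1611371857/1957483; 343075258/1957483 -1611371857/1957483 1620822294/1957483]
step 2: y = z − H·x̄ = [-97289386/1957483]
step 2: S = H·P̄·Hᵀ + R = [9553104917/1957483]
step 2: K = P̄·Hᵀ·S⁻¹ = [-620909215/9553104917; 3796831198/9553104917; -3814340234/9553104917]
step 2: x' = x̄ + K·y = [-52515656551/9553104917, 48883944545/9553104917, -50615133190/9553104917]
step 2: P' = (I − K·H)·P̄ = [497525970026/9553104917 -515325708683/9553104917 464410129572/9553104917; -515325708683/9553104917 547834760951/9553104917 -465494928939/9553104917; 464410129572/9553104917 -465494928939/9553104917 477497891774/9553104917]

step 0: x' = [-2141/649, 1233/649, -2234/649], P' = [17386/649 -19265/649 13336/649; -19265/649 22593/649 -13309/649; 13336/649 -13309/649 13694/649]
step 1: x' = [12570717/1957483, -11175845/1957483, 13432546/1957483], P' = [103366470/1957483 -107065229/1957483 95942684/1957483; -107065229/1957483 113771364/1957483 -96209623/1957483; 95942684/1957483 -96209623/1957483 98036222/1957483]
step 2: x' = [-52515656551/9553104917, 48883944545/9553104917, -50615133190/9553104917], P' = [497525970026/9553104917 -515325708683/9553104917 464410129572/9553104917; -515325708683/9553104917 547834760951/9553104917 -465494928939/9553104917; 464410129572/9553104917 -465494928939/9553104917 477497891774/9553104917]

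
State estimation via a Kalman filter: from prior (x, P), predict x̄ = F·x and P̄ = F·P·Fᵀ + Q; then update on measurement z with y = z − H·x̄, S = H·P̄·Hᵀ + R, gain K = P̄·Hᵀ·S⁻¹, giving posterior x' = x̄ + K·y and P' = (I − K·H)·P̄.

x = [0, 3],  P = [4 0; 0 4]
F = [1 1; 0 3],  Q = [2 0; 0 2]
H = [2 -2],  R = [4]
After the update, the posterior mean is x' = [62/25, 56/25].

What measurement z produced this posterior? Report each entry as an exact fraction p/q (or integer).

x̄ = F·x = [3, 9]
P̄ = F·P·Fᵀ + Q = [10 12; 12 38]
S = H·P̄·Hᵀ + R = [100]
K = P̄·Hᵀ·S⁻¹ = [-1/25; -13/25]
x' − x̄ = [-13/25, -169/25] = K·y
y = (KᵀK)⁻¹·Kᵀ·(x' − x̄) = [13]
z = y + H·x̄ = [13] + [-12] = [1]

z = [1]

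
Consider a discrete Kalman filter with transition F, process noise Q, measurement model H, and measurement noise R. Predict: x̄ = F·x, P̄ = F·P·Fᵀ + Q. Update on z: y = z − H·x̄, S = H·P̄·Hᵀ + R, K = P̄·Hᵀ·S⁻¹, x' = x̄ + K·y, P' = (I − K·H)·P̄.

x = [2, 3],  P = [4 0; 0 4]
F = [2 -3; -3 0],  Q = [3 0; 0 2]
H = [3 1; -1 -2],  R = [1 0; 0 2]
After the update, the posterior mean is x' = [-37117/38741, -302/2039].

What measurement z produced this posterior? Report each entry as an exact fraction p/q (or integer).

x̄ = F·x = [-5, -6]
P̄ = F·P·Fᵀ + Q = [55 -24; -24 38]
S = H·P̄·Hᵀ + R = [390 -73; -73 113]
K = P̄·Hᵀ·S⁻¹ = [15422/38741 7563/38741; -402/2039 -1198/2039]
x' − x̄ = [156588/38741, 11932/2039] = K·y
y = (KᵀK)⁻¹·Kᵀ·(x' − x̄) = [18, -16]
z = y + H·x̄ = [18, -16] + [-21, 17] = [-3, 1]

z = [-3, 1]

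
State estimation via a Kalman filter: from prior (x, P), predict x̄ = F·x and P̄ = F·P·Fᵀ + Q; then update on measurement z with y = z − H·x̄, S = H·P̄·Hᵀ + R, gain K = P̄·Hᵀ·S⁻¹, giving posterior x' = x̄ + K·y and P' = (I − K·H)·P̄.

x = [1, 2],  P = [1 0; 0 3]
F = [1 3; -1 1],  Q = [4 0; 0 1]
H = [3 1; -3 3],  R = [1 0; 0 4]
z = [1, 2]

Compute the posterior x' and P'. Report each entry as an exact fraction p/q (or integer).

x̄ = F·x = [7, 1]
P̄ = F·P·Fᵀ + Q = [32 8; 8 5]
y = z − H·x̄ = [-21, 20]
S = H·P̄·Hᵀ + R = [342 -225; -225 193]
K = P̄·Hᵀ·S⁻¹ = [3872/15381 -136/1709; 3572/15381 383/1709]
x' = x̄ + K·y = [625/5127, 3103/5127]
P' = (I − K·H)·P̄ = [1376/15381 -256/15381; -256/15381 4340/15381]

x' = [625/5127, 3103/5127]
P' = [1376/15381 -256/15381; -256/15381 4340/15381]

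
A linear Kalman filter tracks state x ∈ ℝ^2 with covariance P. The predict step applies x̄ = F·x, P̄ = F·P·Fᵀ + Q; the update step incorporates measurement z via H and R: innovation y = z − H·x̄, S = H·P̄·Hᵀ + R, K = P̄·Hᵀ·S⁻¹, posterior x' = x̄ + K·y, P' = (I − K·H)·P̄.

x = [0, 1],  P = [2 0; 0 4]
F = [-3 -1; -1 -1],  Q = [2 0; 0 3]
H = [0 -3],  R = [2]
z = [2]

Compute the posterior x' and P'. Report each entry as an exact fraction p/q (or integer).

x̄ = F·x = [-1, -1]
P̄ = F·P·Fᵀ + Q = [24 10; 10 9]
y = z − H·x̄ = [-1]
S = H·P̄·Hᵀ + R = [83]
K = P̄·Hᵀ·S⁻¹ = [-30/83; -27/83]
x' = x̄ + K·y = [-53/83, -56/83]
P' = (I − K·H)·P̄ = [1092/83 20/83; 20/83 18/83]

x' = [-53/83, -56/83]
P' = [1092/83 20/83; 20/83 18/83]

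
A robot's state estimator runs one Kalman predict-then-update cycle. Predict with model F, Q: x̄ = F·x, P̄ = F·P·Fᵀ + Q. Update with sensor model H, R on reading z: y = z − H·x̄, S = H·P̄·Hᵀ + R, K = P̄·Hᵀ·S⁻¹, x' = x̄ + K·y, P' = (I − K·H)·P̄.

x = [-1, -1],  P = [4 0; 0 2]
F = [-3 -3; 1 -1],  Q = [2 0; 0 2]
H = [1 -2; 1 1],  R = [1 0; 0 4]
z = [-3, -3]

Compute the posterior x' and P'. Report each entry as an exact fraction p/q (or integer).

x̄ = F·x = [6, 0]
P̄ = F·P·Fᵀ + Q = [56 -6; -6 8]
y = z − H·x̄ = [-9, -9]
S = H·P̄·Hᵀ + R = [113 46; 46 56]
K = P̄·Hᵀ·S⁻¹ = [29/81 97/162; -331/1053 619/2106]
x' = x̄ + K·y = [-47/18, 43/234]
P' = (I − K·H)·P̄ = [139/81 55/81; 55/81 523/1053]

x' = [-47/18, 43/234]
P' = [139/81 55/81; 55/81 523/1053]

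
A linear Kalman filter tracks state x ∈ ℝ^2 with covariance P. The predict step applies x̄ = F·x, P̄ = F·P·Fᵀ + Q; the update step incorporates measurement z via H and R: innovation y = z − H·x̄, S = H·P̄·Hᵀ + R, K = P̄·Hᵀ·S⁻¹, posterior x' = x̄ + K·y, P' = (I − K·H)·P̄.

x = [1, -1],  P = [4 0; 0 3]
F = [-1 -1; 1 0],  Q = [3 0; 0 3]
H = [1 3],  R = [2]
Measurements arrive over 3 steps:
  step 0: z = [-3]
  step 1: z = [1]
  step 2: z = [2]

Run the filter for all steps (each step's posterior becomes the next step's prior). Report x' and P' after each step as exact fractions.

step 0: x̄ = F·x = [0, 1]
step 0: P̄ = F·P·Fᵀ + Q = [10 -4; -4 7]
step 0: y = z − H·x̄ = [-6]
step 0: S = H·P̄·Hᵀ + R = [51]
step 0: K = P̄·Hᵀ·S⁻¹ = [-2/51; 1/3]
step 0: x' = x̄ + K·y = [4/17, -1]
step 0: P' = (I − K·H)·P̄ = [506/51 -10/3; -10/3 4/3]
step 1: x̄ = F·x = [13/17, 4/17]
step 1: P̄ = F·P·Fᵀ + Q = [129/17 -112/17; -112/17 659/51]
step 1: y = z − H·x̄ = [-8/17]
step 1: S = H·P̄·Hᵀ + R = [1468/17]
step 1: K = P̄·Hᵀ·S⁻¹ = [-207/1468; 547/1468]
step 1: x' = x̄ + K·y = [305/367, 22/367]
step 1: P' = (I − K·H)·P̄ = [8619/1468 -3011/1468; -3011/1468 4105/4404]
step 2: x̄ = F·x = [-327/367, 305/367]
step 2: P̄ = F·P·Fᵀ + Q = [6277/1101 -1402/367; -1402/367 13023/1468]
step 2: y = z − H·x̄ = [146/367]
step 2: S = H·P̄·Hᵀ + R = [284593/4404]
step 2: K = P̄·Hᵀ·S⁻¹ = [-25364/284593; 100383/284593]
step 2: x' = x̄ + K·y = [-263665/284593, 276449/284593]
step 2: P' = (I − K·H)·P̄ = [1476437/284593 -509055/284593; -509055/284593 236607/284593]

step 0: x' = [4/17, -1], P' = [506/51 -10/3; -10/3 4/3]
step 1: x' = [305/367, 22/367], P' = [8619/1468 -3011/1468; -3011/1468 4105/4404]
step 2: x' = [-263665/284593, 276449/284593], P' = [1476437/284593 -509055/284593; -509055/284593 236607/284593]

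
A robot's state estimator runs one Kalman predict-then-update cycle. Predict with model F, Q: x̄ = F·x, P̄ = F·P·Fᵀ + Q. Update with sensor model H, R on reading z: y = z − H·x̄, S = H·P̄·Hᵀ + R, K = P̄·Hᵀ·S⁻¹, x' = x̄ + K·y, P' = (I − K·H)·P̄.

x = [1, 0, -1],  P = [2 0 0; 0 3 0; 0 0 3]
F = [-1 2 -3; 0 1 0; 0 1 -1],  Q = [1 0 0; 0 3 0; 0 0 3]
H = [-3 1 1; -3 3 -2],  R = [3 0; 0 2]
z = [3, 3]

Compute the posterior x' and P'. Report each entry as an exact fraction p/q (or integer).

x̄ = F·x = [2, 0, 1]
P̄ = F·P·Fᵀ + Q = [42 6 15; 6 6 3; 15 3 9]
y = z − H·x̄ = [8, 11]
S = H·P̄·Hᵀ + R = [276 354; 354 506]
K = P̄·Hᵀ·S⁻¹ = [-713/2390 -153/2390; -81/478 51/478; 403/2390 -537/2390]
x' = x̄ + K·y = [-2607/2390, -87/478, -293/2390]
P' = (I − K·H)·P̄ = [4401/2390 1401/478 4059/2390; 1401/478 2445/478 1515/478; 4059/2390 1515/478 5811/2390]

x' = [-2607/2390, -87/478, -293/2390]
P' = [4401/2390 1401/478 4059/2390; 1401/478 2445/478 1515/478; 4059/2390 1515/478 5811/2390]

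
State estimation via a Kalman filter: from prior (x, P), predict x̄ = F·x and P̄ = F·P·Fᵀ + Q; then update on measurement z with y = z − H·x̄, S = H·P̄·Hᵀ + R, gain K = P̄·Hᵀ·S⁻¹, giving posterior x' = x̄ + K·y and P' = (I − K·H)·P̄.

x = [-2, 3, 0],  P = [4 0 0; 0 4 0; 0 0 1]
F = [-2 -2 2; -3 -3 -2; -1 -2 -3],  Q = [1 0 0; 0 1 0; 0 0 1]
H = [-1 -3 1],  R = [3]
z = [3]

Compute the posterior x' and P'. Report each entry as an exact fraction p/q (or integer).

x' = [-874/739, -1285/739, -2500/739]
P' = [4542/739 -2667/739 -3912/739; -2667/739 2614/739 4476/739; -3912/739 4476/739 9174/739]

x̄ = F·x = [-2, -3, -4]
P̄ = F·P·Fᵀ + Q = [37 44 18; 44 77 42; 18 42 30]
y = z − H·x̄ = [-4]
S = H·P̄·Hᵀ + R = [739]
K = P̄·Hᵀ·S⁻¹ = [-151/739; -233/739; -114/739]
x' = x̄ + K·y = [-874/739, -1285/739, -2500/739]
P' = (I − K·H)·P̄ = [4542/739 -2667/739 -3912/739; -2667/739 2614/739 4476/739; -3912/739 4476/739 9174/739]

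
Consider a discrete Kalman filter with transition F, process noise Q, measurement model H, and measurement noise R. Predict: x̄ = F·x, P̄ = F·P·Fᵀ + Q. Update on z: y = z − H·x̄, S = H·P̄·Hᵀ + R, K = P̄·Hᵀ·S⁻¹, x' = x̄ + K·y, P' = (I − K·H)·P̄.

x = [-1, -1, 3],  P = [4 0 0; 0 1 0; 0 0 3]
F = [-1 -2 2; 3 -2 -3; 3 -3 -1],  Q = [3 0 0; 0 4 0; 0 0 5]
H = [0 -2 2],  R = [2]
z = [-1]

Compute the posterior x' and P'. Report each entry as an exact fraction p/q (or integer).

x̄ = F·x = [9, -10, -3]
P̄ = F·P·Fᵀ + Q = [23 -26 -12; -26 71 51; -12 51 53]
y = z − H·x̄ = [-15]
S = H·P̄·Hᵀ + R = [90]
K = P̄·Hᵀ·S⁻¹ = [14/45; -4/9; 2/45]
x' = x̄ + K·y = [13/3, -10/3, -11/3]
P' = (I − K·H)·P̄ = [643/45 -122/9 -596/45; -122/9 479/9 475/9; -596/45 475/9 2377/45]

x' = [13/3, -10/3, -11/3]
P' = [643/45 -122/9 -596/45; -122/9 479/9 475/9; -596/45 475/9 2377/45]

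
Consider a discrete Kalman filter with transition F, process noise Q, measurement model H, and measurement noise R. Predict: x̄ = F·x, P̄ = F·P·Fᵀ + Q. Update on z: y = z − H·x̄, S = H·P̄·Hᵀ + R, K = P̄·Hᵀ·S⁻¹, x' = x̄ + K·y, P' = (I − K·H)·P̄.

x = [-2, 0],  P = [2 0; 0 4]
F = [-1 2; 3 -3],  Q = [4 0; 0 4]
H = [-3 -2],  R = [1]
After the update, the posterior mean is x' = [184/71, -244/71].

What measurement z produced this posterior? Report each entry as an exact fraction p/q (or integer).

x̄ = F·x = [2, -6]
P̄ = F·P·Fᵀ + Q = [22 -30; -30 58]
S = H·P̄·Hᵀ + R = [71]
K = P̄·Hᵀ·S⁻¹ = [-6/71; -26/71]
x' − x̄ = [42/71, 182/71] = K·y
y = (KᵀK)⁻¹·Kᵀ·(x' − x̄) = [-7]
z = y + H·x̄ = [-7] + [6] = [-1]

z = [-1]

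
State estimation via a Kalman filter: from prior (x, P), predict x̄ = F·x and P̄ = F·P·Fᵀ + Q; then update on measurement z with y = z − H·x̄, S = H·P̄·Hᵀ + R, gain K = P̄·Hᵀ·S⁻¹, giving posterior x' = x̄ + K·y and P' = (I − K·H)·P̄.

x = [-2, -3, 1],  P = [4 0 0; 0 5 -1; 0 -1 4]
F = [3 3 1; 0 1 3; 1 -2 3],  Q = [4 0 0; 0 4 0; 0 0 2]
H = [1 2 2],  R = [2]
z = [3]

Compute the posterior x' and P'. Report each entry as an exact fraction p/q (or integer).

x' = [-10717/785, 459/785, 6074/785]
P' = [56874/785 -578/785 -27768/785; -578/785 7206/785 -6764/785; -27768/785 -6764/785 20841/785]

x̄ = F·x = [-14, 0, 7]
P̄ = F·P·Fᵀ + Q = [83 17 -13; 17 39 29; -13 29 74]
y = z − H·x̄ = [3]
S = H·P̄·Hᵀ + R = [785]
K = P̄·Hᵀ·S⁻¹ = [91/785; 153/785; 193/785]
x' = x̄ + K·y = [-10717/785, 459/785, 6074/785]
P' = (I − K·H)·P̄ = [56874/785 -578/785 -27768/785; -578/785 7206/785 -6764/785; -27768/785 -6764/785 20841/785]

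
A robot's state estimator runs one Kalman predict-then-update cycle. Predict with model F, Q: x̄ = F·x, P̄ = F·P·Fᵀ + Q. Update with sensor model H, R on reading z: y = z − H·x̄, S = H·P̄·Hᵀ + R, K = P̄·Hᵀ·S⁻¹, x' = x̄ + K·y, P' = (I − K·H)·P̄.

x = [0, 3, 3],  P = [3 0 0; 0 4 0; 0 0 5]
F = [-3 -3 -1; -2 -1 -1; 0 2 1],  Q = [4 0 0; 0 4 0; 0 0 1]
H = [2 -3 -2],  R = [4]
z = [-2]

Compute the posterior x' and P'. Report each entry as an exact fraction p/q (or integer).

x' = [-998/261, -368/87, 107/29]
P' = [9383/261 2366/87 -162/29; 2366/87 676/29 -230/29; -162/29 -230/29 197/29]

x̄ = F·x = [-12, -6, 9]
P̄ = F·P·Fᵀ + Q = [72 35 -29; 35 25 -13; -29 -13 22]
y = z − H·x̄ = [22]
S = H·P̄·Hᵀ + R = [261]
K = P̄·Hᵀ·S⁻¹ = [97/261; 7/87; -7/29]
x' = x̄ + K·y = [-998/261, -368/87, 107/29]
P' = (I − K·H)·P̄ = [9383/261 2366/87 -162/29; 2366/87 676/29 -230/29; -162/29 -230/29 197/29]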